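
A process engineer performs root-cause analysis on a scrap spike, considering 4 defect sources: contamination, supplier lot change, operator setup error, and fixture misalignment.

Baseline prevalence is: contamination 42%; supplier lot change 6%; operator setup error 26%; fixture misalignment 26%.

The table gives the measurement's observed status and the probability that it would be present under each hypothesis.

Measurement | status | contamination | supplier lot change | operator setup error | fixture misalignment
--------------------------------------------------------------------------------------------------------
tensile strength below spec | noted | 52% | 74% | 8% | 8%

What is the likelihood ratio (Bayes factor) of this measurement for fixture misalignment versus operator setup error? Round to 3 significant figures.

The Bayes factor is the ratio of the two likelihoods.
  fixture misalignment: 0.08
  operator setup error: 0.08
Bayes factor = 0.08 / 0.08 ≈ 1.00

1.00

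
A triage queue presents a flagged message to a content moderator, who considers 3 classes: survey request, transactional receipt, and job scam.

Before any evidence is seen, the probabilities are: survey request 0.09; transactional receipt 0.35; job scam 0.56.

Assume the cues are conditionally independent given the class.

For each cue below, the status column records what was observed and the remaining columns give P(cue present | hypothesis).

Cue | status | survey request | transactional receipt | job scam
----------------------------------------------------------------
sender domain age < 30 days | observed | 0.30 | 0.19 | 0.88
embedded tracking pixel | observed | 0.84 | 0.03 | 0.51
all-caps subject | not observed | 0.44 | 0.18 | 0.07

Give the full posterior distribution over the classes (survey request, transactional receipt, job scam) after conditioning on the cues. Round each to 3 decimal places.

0.051, 0.007, 0.942

For each hypothesis, the unnormalized posterior weight is prior × product of the cue likelihoods (using 1 − P(present | H) for each absent cue):
  survey request: 0.09 × 0.30 × 0.84 × (1 − 0.44) = 0.012701
  transactional receipt: 0.35 × 0.19 × 0.03 × (1 − 0.18) = 0.0016359
  job scam: 0.56 × 0.88 × 0.51 × (1 − 0.07) = 0.23374
Normalizing constant Z = 0.012701 + 0.0016359 + 0.23374 = 0.24807.
P(survey request | evidence) = 0.012701 / 0.24807 ≈ 0.051
P(transactional receipt | evidence) = 0.0016359 / 0.24807 ≈ 0.007
P(job scam | evidence) = 0.23374 / 0.24807 ≈ 0.942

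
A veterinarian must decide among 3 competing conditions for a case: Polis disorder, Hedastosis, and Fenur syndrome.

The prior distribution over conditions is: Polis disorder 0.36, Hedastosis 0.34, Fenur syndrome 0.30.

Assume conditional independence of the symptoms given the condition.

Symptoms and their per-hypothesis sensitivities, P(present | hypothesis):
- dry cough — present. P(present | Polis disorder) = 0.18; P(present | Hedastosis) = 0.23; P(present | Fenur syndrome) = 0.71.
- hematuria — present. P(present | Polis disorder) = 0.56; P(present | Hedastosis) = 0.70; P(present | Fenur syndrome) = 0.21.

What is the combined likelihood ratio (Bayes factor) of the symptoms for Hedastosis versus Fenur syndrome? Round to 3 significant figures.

1.08

Joint likelihood of the symptom pattern under each hypothesis:
  Hedastosis: 0.23 × 0.70 = 0.161
  Fenur syndrome: 0.71 × 0.21 = 0.1491
Bayes factor = 0.161 / 0.1491 ≈ 1.08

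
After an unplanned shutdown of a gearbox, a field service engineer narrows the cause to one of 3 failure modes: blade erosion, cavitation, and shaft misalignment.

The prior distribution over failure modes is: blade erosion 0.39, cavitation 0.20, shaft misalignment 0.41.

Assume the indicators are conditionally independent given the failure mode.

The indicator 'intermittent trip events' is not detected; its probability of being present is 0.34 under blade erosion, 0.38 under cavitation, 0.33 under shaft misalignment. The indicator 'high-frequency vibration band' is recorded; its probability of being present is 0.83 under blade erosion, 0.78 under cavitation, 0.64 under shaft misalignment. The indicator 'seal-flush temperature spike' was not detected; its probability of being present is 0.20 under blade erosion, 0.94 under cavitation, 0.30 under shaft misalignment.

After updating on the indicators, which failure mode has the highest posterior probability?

For each hypothesis, the unnormalized posterior weight is prior × product of the indicator likelihoods (using 1 − P(present | H) for each absent indicator):
  blade erosion: 0.39 × (1 − 0.34) × 0.83 × (1 − 0.20) = 0.17091
  cavitation: 0.20 × (1 − 0.38) × 0.78 × (1 − 0.94) = 0.0058032
  shaft misalignment: 0.41 × (1 − 0.33) × 0.64 × (1 − 0.30) = 0.12307
The unnormalized weights sum to 0.29978.
P(blade erosion | evidence) ≈ 0.17091 / 0.29978 ≈ 0.570
P(cavitation | evidence) ≈ 0.0058032 / 0.29978 ≈ 0.019
P(shaft misalignment | evidence) ≈ 0.12307 / 0.29978 ≈ 0.411
The largest is 0.570, so blade erosion is most probable.

blade erosion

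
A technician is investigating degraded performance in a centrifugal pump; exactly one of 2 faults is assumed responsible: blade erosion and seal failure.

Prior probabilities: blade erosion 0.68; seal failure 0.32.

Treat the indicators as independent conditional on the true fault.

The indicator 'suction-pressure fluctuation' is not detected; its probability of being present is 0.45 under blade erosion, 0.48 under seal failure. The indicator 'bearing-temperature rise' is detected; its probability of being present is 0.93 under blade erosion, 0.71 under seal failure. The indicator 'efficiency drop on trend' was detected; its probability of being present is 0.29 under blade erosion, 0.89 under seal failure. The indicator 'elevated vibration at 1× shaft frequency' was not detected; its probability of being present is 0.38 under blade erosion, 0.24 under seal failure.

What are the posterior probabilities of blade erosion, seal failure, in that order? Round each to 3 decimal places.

0.439, 0.561

For each hypothesis, the unnormalized posterior weight is prior × product of the indicator likelihoods (using 1 − P(present | H) for each absent indicator):
  blade erosion: 0.68 × (1 − 0.45) × 0.93 × 0.29 × (1 − 0.38) = 0.062538
  seal failure: 0.32 × (1 − 0.48) × 0.71 × 0.89 × (1 − 0.24) = 0.079913
Marginal likelihood of the evidence = 0.14245.
P(blade erosion | evidence) = 0.062538 / 0.14245 ≈ 0.439
P(seal failure | evidence) = 0.079913 / 0.14245 ≈ 0.561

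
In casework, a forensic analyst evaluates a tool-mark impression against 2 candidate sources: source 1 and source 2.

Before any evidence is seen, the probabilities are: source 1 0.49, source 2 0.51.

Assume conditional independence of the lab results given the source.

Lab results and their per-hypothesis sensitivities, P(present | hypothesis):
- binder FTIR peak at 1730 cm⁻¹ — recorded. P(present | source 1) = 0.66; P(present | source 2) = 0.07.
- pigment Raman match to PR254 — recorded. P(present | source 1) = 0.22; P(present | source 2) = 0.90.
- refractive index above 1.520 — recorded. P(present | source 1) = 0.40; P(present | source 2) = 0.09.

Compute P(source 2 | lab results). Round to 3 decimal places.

For each hypothesis, the unnormalized posterior weight is prior × product of the lab result likelihoods:
  source 1: 0.49 × 0.66 × 0.22 × 0.40 = 0.028459
  source 2: 0.51 × 0.07 × 0.90 × 0.09 = 0.0028917
Marginal likelihood of the evidence = 0.031351.
P(source 2 | evidence) = 0.0028917 / 0.031351 ≈ 0.092.

0.092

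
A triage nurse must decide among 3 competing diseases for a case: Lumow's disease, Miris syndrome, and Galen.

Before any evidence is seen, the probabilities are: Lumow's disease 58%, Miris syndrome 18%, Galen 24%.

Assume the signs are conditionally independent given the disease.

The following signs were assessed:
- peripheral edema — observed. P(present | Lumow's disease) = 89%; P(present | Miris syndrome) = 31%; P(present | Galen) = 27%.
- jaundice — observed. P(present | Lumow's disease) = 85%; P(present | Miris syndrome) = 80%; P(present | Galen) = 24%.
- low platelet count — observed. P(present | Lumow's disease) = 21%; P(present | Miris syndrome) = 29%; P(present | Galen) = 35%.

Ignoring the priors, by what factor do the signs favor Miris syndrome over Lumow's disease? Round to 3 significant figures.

Joint likelihood of the sign pattern under each hypothesis:
  Miris syndrome: 0.31 × 0.80 × 0.29 = 0.07192
  Lumow's disease: 0.89 × 0.85 × 0.21 = 0.15886
Bayes factor = 0.07192 / 0.15886 ≈ 0.453

0.453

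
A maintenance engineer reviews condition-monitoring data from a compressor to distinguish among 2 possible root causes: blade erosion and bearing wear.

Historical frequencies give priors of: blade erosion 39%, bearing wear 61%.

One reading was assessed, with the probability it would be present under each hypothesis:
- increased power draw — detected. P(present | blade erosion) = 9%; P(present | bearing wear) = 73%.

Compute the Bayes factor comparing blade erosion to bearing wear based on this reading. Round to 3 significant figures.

0.123

Likelihood of this reading under each hypothesis:
  blade erosion: 0.09
  bearing wear: 0.73
Bayes factor = 0.09 / 0.73 ≈ 0.123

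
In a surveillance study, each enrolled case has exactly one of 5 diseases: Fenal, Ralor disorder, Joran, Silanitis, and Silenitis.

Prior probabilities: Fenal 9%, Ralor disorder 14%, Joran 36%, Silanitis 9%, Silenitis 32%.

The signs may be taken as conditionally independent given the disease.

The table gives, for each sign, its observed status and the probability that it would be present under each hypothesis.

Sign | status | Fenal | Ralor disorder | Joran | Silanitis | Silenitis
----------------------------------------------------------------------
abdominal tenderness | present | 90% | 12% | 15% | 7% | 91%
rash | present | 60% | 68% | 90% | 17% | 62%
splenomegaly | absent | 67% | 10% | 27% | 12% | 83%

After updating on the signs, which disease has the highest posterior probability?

Joran

For each hypothesis, the unnormalized posterior weight is prior × product of the sign likelihoods (using 1 − P(present | H) for each absent sign):
  Fenal: 0.09 × 0.90 × 0.60 × (1 − 0.67) = 0.016038
  Ralor disorder: 0.14 × 0.12 × 0.68 × (1 − 0.10) = 0.010282
  Joran: 0.36 × 0.15 × 0.90 × (1 − 0.27) = 0.035478
  Silanitis: 0.09 × 0.07 × 0.17 × (1 − 0.12) = 0.00094248
  Silenitis: 0.32 × 0.91 × 0.62 × (1 − 0.83) = 0.030692
Normalizing constant Z = 0.016038 + 0.010282 + 0.035478 + 0.00094248 + 0.030692 = 0.093433.
P(Fenal | evidence) ≈ 0.016038 / 0.093433 ≈ 0.172
P(Ralor disorder | evidence) ≈ 0.010282 / 0.093433 ≈ 0.110
P(Joran | evidence) ≈ 0.035478 / 0.093433 ≈ 0.380
P(Silanitis | evidence) ≈ 0.00094248 / 0.093433 ≈ 0.010
P(Silenitis | evidence) ≈ 0.030692 / 0.093433 ≈ 0.328
The largest is 0.380, so Joran is most probable.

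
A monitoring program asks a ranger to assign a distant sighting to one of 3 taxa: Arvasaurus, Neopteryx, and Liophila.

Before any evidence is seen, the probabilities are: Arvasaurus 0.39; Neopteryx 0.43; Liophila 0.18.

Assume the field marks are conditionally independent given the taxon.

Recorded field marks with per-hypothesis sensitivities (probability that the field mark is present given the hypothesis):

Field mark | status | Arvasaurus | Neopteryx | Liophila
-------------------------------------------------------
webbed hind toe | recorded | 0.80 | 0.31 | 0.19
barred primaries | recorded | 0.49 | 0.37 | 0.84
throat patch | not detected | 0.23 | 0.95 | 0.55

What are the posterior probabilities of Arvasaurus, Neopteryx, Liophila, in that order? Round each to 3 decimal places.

0.884, 0.019, 0.097

For each hypothesis, the unnormalized posterior weight is prior × product of the field mark likelihoods (using 1 − P(present | H) for each absent field mark):
  Arvasaurus: 0.39 × 0.80 × 0.49 × (1 − 0.23) = 0.11772
  Neopteryx: 0.43 × 0.31 × 0.37 × (1 − 0.95) = 0.0024661
  Liophila: 0.18 × 0.19 × 0.84 × (1 − 0.55) = 0.012928
Normalizing constant Z = 0.11772 + 0.0024661 + 0.012928 = 0.13311.
P(Arvasaurus | evidence) = 0.11772 / 0.13311 ≈ 0.884
P(Neopteryx | evidence) = 0.0024661 / 0.13311 ≈ 0.019
P(Liophila | evidence) = 0.012928 / 0.13311 ≈ 0.097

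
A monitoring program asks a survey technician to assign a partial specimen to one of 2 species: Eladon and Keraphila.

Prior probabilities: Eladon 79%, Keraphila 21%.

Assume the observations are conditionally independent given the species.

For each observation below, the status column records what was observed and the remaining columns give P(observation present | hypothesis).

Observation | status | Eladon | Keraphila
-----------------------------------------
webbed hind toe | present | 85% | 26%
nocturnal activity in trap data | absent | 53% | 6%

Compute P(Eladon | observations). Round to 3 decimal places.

0.860

For each hypothesis, the unnormalized posterior weight is prior × product of the observation likelihoods (using 1 − P(present | H) for each absent observation):
  Eladon: 0.79 × 0.85 × (1 − 0.53) = 0.3156
  Keraphila: 0.21 × 0.26 × (1 − 0.06) = 0.051324
Marginal likelihood of the evidence = 0.36693.
P(Eladon | evidence) = 0.3156 / 0.36693 ≈ 0.860.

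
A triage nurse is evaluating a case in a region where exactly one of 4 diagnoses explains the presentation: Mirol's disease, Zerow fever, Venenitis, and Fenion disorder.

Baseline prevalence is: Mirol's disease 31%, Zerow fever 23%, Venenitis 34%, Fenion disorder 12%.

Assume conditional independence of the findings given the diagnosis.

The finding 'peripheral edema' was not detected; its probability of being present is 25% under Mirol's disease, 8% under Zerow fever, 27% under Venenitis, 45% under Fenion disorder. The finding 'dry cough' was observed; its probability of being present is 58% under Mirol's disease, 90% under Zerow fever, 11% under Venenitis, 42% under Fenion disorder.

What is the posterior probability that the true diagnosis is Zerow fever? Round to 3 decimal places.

Multiply each prior by the joint likelihood of the evidence pattern (using 1 − P(present | H) for each absent finding):
  Mirol's disease: 0.31 × (1 − 0.25) × 0.58 = 0.13485
  Zerow fever: 0.23 × (1 − 0.08) × 0.90 = 0.19044
  Venenitis: 0.34 × (1 − 0.27) × 0.11 = 0.027302
  Fenion disorder: 0.12 × (1 − 0.45) × 0.42 = 0.02772
The unnormalized weights sum to 0.38031.
P(Zerow fever | evidence) = 0.19044 / 0.38031 ≈ 0.501.

0.501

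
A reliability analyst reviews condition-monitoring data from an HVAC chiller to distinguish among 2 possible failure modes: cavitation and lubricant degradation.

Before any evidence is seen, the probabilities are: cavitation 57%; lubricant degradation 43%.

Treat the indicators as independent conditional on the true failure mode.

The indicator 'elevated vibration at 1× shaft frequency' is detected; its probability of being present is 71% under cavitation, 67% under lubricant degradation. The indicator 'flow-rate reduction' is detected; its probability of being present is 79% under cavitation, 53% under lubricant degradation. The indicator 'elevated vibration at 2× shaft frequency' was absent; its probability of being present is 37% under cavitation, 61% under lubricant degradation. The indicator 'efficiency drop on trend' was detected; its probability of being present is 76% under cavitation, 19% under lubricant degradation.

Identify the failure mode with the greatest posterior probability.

cavitation

By Bayes' rule with conditional independence, the unnormalized weight for each hypothesis is prior × ∏ likelihoods (using 1 − P(present | H) for each absent indicator):
  cavitation: 0.57 × 0.71 × 0.79 × (1 − 0.37) × 0.76 = 0.15308
  lubricant degradation: 0.43 × 0.67 × 0.53 × (1 − 0.61) × 0.19 = 0.011315
Normalizing constant Z = 0.15308 + 0.011315 = 0.16439.
P(cavitation | evidence) ≈ 0.15308 / 0.16439 ≈ 0.931
P(lubricant degradation | evidence) ≈ 0.011315 / 0.16439 ≈ 0.069
The largest is 0.931, so cavitation is most probable.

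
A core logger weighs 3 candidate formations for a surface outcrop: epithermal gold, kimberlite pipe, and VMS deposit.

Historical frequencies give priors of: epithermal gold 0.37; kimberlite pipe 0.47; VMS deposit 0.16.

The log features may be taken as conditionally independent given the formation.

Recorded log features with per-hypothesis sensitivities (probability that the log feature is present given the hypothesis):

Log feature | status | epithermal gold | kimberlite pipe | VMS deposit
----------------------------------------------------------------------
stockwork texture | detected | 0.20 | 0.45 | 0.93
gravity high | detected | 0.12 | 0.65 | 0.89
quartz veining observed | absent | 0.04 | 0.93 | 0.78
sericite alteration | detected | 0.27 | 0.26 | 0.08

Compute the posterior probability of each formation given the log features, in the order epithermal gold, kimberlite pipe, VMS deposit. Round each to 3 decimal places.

Multiply each prior by the joint likelihood of the log feature pattern (using 1 − P(present | H) for each absent log feature):
  epithermal gold: 0.37 × 0.20 × 0.12 × (1 − 0.04) × 0.27 = 0.0023017
  kimberlite pipe: 0.47 × 0.45 × 0.65 × (1 − 0.93) × 0.26 = 0.002502
  VMS deposit: 0.16 × 0.93 × 0.89 × (1 − 0.78) × 0.08 = 0.0023308
Normalizing constant Z = 0.0023017 + 0.002502 + 0.0023308 = 0.0071345.
P(epithermal gold | evidence) = 0.0023017 / 0.0071345 ≈ 0.323
P(kimberlite pipe | evidence) = 0.002502 / 0.0071345 ≈ 0.351
P(VMS deposit | evidence) = 0.0023308 / 0.0071345 ≈ 0.327

0.323, 0.351, 0.327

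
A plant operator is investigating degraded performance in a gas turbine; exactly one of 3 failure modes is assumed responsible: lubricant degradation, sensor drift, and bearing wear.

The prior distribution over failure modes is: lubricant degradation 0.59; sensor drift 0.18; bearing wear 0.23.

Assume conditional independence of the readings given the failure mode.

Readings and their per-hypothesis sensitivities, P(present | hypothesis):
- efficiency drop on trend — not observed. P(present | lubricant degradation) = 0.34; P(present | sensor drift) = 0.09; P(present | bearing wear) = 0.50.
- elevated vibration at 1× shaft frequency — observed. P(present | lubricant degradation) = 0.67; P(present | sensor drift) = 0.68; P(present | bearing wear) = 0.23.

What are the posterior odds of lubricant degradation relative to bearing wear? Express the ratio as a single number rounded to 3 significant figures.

9.86

Posterior odds equal prior odds times the likelihood ratio; only the two competing hypotheses matter (using 1 − P(present | H) for each absent reading).
  lubricant degradation: 0.59 × (1 − 0.34) × 0.67 = 0.2609
  bearing wear: 0.23 × (1 − 0.50) × 0.23 = 0.02645
Posterior odds = 0.2609 / 0.02645 ≈ 9.86.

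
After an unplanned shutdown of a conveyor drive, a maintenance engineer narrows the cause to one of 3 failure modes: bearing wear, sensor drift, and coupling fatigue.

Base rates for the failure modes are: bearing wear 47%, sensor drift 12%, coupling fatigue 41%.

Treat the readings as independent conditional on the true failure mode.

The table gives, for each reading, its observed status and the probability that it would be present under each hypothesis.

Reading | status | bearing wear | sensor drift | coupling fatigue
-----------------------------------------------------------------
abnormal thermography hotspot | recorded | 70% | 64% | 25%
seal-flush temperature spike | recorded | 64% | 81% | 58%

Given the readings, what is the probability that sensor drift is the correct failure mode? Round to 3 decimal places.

By Bayes' rule with conditional independence, the unnormalized weight for each hypothesis is prior × ∏ likelihoods:
  bearing wear: 0.47 × 0.70 × 0.64 = 0.21056
  sensor drift: 0.12 × 0.64 × 0.81 = 0.062208
  coupling fatigue: 0.41 × 0.25 × 0.58 = 0.05945
Normalizing constant Z = 0.21056 + 0.062208 + 0.05945 = 0.33222.
P(sensor drift | evidence) = 0.062208 / 0.33222 ≈ 0.187.

0.187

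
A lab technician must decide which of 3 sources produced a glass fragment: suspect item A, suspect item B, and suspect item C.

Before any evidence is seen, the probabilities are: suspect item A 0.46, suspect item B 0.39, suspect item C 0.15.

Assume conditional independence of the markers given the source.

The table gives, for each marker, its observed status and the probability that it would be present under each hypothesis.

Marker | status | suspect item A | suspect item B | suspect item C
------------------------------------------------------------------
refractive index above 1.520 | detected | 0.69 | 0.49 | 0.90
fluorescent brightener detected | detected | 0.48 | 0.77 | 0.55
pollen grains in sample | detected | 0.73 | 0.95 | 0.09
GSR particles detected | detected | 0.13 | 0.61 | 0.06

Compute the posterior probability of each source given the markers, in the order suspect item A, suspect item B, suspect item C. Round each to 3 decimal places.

Multiply each prior by the joint likelihood of the marker pattern:
  suspect item A: 0.46 × 0.69 × 0.48 × 0.73 × 0.13 = 0.014458
  suspect item B: 0.39 × 0.49 × 0.77 × 0.95 × 0.61 = 0.085272
  suspect item C: 0.15 × 0.90 × 0.55 × 0.09 × 0.06 = 0.00040095
Normalizing constant Z = 0.014458 + 0.085272 + 0.00040095 = 0.10013.
P(suspect item A | evidence) = 0.014458 / 0.10013 ≈ 0.144
P(suspect item B | evidence) = 0.085272 / 0.10013 ≈ 0.852
P(suspect item C | evidence) = 0.00040095 / 0.10013 ≈ 0.004

0.144, 0.852, 0.004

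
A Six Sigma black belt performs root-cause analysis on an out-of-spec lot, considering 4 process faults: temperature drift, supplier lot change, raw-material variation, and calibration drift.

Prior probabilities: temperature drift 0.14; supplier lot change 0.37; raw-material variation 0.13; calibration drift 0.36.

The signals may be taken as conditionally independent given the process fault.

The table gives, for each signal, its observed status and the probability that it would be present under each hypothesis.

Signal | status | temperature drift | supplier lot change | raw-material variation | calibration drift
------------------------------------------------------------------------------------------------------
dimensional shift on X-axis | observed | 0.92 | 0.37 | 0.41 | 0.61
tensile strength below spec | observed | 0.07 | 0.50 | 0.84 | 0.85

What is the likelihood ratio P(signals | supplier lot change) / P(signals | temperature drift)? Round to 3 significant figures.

Joint likelihood of the signal pattern under each hypothesis:
  supplier lot change: 0.37 × 0.50 = 0.185
  temperature drift: 0.92 × 0.07 = 0.0644
Bayes factor = 0.185 / 0.0644 ≈ 2.87

2.87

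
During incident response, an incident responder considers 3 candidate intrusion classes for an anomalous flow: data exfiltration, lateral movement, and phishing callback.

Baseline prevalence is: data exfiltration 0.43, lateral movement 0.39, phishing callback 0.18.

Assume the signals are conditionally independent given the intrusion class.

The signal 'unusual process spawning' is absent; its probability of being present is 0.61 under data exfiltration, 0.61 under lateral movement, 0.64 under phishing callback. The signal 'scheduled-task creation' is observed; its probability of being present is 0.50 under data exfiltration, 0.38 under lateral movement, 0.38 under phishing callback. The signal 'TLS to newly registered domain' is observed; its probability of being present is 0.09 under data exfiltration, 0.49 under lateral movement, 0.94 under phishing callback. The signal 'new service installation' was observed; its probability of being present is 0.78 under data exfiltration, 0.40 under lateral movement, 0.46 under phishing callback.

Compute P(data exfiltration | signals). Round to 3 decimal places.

0.211

For each hypothesis, the unnormalized posterior weight is prior × product of the signal likelihoods (using 1 − P(present | H) for each absent signal):
  data exfiltration: 0.43 × (1 − 0.61) × 0.50 × 0.09 × 0.78 = 0.0058863
  lateral movement: 0.39 × (1 − 0.61) × 0.38 × 0.49 × 0.40 = 0.011328
  phishing callback: 0.18 × (1 − 0.64) × 0.38 × 0.94 × 0.46 = 0.010647
The unnormalized weights sum to 0.027862.
P(data exfiltration | evidence) = 0.0058863 / 0.027862 ≈ 0.211.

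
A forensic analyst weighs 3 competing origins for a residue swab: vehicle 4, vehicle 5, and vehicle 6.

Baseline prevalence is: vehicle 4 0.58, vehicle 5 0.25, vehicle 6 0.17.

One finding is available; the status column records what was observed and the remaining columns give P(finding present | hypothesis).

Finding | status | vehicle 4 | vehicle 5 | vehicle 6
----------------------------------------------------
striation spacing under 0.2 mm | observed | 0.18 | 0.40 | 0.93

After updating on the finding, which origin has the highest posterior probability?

For each hypothesis, the unnormalized posterior weight is prior × likelihood:
  vehicle 4: 0.58 × 0.18 = 0.1044
  vehicle 5: 0.25 × 0.40 = 0.1
  vehicle 6: 0.17 × 0.93 = 0.1581
The unnormalized weights sum to 0.3625.
P(vehicle 4 | evidence) ≈ 0.1044 / 0.3625 ≈ 0.288
P(vehicle 5 | evidence) ≈ 0.1 / 0.3625 ≈ 0.276
P(vehicle 6 | evidence) ≈ 0.1581 / 0.3625 ≈ 0.436
The largest is 0.436, so vehicle 6 is most probable.

vehicle 6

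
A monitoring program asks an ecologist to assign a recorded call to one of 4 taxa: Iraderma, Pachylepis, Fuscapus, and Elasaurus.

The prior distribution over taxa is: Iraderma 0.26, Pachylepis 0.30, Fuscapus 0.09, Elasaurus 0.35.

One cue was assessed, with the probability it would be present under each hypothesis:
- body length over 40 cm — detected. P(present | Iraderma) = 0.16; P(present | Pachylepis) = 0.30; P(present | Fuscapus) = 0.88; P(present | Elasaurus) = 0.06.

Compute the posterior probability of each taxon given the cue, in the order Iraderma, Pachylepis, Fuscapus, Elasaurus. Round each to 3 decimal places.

By Bayes' rule, the unnormalized weight for each hypothesis is prior × likelihood:
  Iraderma: 0.26 × 0.16 = 0.0416
  Pachylepis: 0.30 × 0.30 = 0.09
  Fuscapus: 0.09 × 0.88 = 0.0792
  Elasaurus: 0.35 × 0.06 = 0.021
Normalizing constant Z = 0.0416 + 0.09 + 0.0792 + 0.021 = 0.2318.
P(Iraderma | evidence) = 0.0416 / 0.2318 ≈ 0.179
P(Pachylepis | evidence) = 0.09 / 0.2318 ≈ 0.388
P(Fuscapus | evidence) = 0.0792 / 0.2318 ≈ 0.342
P(Elasaurus | evidence) = 0.021 / 0.2318 ≈ 0.091

0.179, 0.388, 0.342, 0.091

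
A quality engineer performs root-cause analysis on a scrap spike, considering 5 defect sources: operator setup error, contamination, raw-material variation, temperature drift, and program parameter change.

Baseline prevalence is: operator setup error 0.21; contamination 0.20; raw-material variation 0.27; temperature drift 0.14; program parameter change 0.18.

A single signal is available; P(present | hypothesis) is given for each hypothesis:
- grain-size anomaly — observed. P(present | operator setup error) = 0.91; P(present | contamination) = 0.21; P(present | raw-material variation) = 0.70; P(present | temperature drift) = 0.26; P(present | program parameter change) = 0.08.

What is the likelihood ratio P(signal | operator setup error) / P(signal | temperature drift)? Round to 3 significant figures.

Likelihood of this signal under each hypothesis:
  operator setup error: 0.91
  temperature drift: 0.26
Bayes factor = 0.91 / 0.26 ≈ 3.50

3.50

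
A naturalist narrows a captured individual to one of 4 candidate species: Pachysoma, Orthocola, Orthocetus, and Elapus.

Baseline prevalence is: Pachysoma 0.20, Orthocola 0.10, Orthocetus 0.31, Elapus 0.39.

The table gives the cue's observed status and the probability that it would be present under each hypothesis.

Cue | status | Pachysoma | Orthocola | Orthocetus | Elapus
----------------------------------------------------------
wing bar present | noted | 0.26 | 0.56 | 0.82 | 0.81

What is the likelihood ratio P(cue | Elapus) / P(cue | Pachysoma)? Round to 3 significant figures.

3.12

The Bayes factor is the ratio of the two likelihoods.
  Elapus: 0.81
  Pachysoma: 0.26
Bayes factor = 0.81 / 0.26 ≈ 3.12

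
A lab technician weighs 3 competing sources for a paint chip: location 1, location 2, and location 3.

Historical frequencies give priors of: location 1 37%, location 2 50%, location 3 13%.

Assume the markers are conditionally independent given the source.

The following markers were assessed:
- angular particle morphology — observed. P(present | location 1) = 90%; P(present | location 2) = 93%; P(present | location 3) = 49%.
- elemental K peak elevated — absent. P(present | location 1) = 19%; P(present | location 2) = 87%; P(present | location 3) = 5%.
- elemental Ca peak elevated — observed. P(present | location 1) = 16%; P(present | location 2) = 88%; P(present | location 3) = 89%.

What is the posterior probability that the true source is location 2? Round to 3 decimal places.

0.354

Multiply each prior by the joint likelihood of the marker pattern (using 1 − P(present | H) for each absent marker):
  location 1: 0.37 × 0.90 × (1 − 0.19) × 0.16 = 0.043157
  location 2: 0.50 × 0.93 × (1 − 0.87) × 0.88 = 0.053196
  location 3: 0.13 × 0.49 × (1 − 0.05) × 0.89 = 0.053858
Marginal likelihood of the evidence = 0.15021.
P(location 2 | evidence) = 0.053196 / 0.15021 ≈ 0.354.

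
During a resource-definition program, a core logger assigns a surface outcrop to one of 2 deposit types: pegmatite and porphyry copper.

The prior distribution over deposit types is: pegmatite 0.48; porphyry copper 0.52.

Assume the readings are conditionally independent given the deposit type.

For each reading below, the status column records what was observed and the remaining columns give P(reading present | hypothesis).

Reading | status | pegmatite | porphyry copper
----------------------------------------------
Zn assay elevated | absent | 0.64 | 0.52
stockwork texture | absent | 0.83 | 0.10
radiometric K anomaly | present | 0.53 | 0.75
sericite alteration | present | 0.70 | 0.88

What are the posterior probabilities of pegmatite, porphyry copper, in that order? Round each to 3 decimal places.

0.068, 0.932

By Bayes' rule with conditional independence, the unnormalized weight for each hypothesis is prior × ∏ likelihoods (using 1 − P(present | H) for each absent reading):
  pegmatite: 0.48 × (1 − 0.64) × (1 − 0.83) × 0.53 × 0.70 = 0.010898
  porphyry copper: 0.52 × (1 − 0.52) × (1 − 0.10) × 0.75 × 0.88 = 0.14826
The unnormalized weights sum to 0.15916.
P(pegmatite | evidence) = 0.010898 / 0.15916 ≈ 0.068
P(porphyry copper | evidence) = 0.14826 / 0.15916 ≈ 0.932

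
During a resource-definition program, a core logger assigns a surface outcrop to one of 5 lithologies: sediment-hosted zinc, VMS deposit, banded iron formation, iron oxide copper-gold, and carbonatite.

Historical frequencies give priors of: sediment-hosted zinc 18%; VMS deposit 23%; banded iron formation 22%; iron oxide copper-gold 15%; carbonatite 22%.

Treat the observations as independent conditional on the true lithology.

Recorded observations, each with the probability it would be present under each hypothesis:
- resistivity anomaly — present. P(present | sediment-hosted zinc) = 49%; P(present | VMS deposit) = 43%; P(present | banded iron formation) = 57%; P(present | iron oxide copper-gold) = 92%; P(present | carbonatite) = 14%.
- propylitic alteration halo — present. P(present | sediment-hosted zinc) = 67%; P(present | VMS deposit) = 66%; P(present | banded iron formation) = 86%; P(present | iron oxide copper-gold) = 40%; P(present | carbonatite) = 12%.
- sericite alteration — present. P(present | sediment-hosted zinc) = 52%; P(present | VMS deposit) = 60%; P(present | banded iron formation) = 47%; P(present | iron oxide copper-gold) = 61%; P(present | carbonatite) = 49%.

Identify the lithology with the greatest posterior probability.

Multiply each prior by the joint likelihood of the evidence pattern:
  sediment-hosted zinc: 0.18 × 0.49 × 0.67 × 0.52 = 0.030729
  VMS deposit: 0.23 × 0.43 × 0.66 × 0.60 = 0.039164
  banded iron formation: 0.22 × 0.57 × 0.86 × 0.47 = 0.050687
  iron oxide copper-gold: 0.15 × 0.92 × 0.40 × 0.61 = 0.033672
  carbonatite: 0.22 × 0.14 × 0.12 × 0.49 = 0.001811
The unnormalized weights sum to 0.15606.
P(sediment-hosted zinc | evidence) ≈ 0.030729 / 0.15606 ≈ 0.197
P(VMS deposit | evidence) ≈ 0.039164 / 0.15606 ≈ 0.251
P(banded iron formation | evidence) ≈ 0.050687 / 0.15606 ≈ 0.325
P(iron oxide copper-gold | evidence) ≈ 0.033672 / 0.15606 ≈ 0.216
P(carbonatite | evidence) ≈ 0.001811 / 0.15606 ≈ 0.012
The largest is 0.325, so banded iron formation is most probable.

banded iron formation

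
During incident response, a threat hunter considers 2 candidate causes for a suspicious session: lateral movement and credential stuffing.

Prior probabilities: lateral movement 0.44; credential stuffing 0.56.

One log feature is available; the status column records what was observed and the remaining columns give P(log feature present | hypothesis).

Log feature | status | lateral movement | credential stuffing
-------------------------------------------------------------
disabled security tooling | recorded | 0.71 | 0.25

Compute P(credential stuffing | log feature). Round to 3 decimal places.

For each hypothesis, the unnormalized posterior weight is prior × likelihood:
  lateral movement: 0.44 × 0.71 = 0.3124
  credential stuffing: 0.56 × 0.25 = 0.14
Normalizing constant Z = 0.3124 + 0.14 = 0.4524.
P(credential stuffing | evidence) = 0.14 / 0.4524 ≈ 0.309.

0.309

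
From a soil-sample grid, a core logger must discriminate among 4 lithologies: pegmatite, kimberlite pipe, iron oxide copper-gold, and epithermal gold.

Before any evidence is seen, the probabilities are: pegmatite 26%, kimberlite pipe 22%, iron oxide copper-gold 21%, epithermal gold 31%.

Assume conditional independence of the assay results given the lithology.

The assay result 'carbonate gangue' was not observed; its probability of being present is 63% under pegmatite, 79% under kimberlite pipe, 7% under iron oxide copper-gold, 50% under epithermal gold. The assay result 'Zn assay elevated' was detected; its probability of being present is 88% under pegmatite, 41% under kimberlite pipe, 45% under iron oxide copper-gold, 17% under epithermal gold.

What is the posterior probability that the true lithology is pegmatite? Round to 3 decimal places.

For each hypothesis, the unnormalized posterior weight is prior × product of the assay result likelihoods (using 1 − P(present | H) for each absent assay result):
  pegmatite: 0.26 × (1 − 0.63) × 0.88 = 0.084656
  kimberlite pipe: 0.22 × (1 − 0.79) × 0.41 = 0.018942
  iron oxide copper-gold: 0.21 × (1 − 0.07) × 0.45 = 0.087885
  epithermal gold: 0.31 × (1 − 0.50) × 0.17 = 0.02635
Marginal likelihood of the evidence = 0.21783.
P(pegmatite | evidence) = 0.084656 / 0.21783 ≈ 0.389.

0.389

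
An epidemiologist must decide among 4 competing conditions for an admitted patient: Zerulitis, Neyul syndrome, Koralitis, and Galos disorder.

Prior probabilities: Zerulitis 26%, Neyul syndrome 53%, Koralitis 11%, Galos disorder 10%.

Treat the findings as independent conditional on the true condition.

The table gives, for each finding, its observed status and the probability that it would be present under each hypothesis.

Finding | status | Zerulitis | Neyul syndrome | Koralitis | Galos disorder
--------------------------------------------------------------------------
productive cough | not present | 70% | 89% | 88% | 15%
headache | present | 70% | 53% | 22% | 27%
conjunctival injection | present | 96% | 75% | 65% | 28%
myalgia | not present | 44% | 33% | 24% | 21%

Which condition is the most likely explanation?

Multiply each prior by the joint likelihood of the evidence pattern (using 1 − P(present | H) for each absent finding):
  Zerulitis: 0.26 × (1 − 0.70) × 0.70 × 0.96 × (1 − 0.44) = 0.029353
  Neyul syndrome: 0.53 × (1 − 0.89) × 0.53 × 0.75 × (1 − 0.33) = 0.015527
  Koralitis: 0.11 × (1 − 0.88) × 0.22 × 0.65 × (1 − 0.24) = 0.0014346
  Galos disorder: 0.10 × (1 − 0.15) × 0.27 × 0.28 × (1 − 0.21) = 0.0050765
Normalizing constant Z = 0.029353 + 0.015527 + 0.0014346 + 0.0050765 = 0.051391.
P(Zerulitis | evidence) ≈ 0.029353 / 0.051391 ≈ 0.571
P(Neyul syndrome | evidence) ≈ 0.015527 / 0.051391 ≈ 0.302
P(Koralitis | evidence) ≈ 0.0014346 / 0.051391 ≈ 0.028
P(Galos disorder | evidence) ≈ 0.0050765 / 0.051391 ≈ 0.099
The largest is 0.571, so Zerulitis is most probable.

Zerulitis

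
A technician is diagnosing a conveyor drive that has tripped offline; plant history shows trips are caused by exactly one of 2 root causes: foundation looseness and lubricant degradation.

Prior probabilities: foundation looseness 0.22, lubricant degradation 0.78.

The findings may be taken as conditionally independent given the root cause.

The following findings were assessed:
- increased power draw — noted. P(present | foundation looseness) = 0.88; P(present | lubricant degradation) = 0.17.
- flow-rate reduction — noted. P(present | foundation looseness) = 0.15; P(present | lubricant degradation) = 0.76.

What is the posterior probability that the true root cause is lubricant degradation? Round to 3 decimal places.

By Bayes' rule with conditional independence, the unnormalized weight for each hypothesis is prior × ∏ likelihoods:
  foundation looseness: 0.22 × 0.88 × 0.15 = 0.02904
  lubricant degradation: 0.78 × 0.17 × 0.76 = 0.10078
Marginal likelihood of the evidence = 0.12982.
P(lubricant degradation | evidence) = 0.10078 / 0.12982 ≈ 0.776.

0.776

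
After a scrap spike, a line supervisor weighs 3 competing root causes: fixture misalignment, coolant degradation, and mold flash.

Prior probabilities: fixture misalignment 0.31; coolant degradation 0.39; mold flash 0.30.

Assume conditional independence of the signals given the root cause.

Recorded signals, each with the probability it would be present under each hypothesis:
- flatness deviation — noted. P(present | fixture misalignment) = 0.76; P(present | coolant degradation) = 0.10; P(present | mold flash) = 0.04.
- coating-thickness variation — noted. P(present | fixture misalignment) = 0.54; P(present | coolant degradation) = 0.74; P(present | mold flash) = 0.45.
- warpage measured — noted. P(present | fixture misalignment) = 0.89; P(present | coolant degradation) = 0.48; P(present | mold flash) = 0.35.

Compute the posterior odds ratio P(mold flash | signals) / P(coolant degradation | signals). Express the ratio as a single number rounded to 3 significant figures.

The normalizing constant cancels in an odds ratio, so compute prior × likelihood for the two hypotheses only:
  mold flash: 0.30 × 0.04 × 0.45 × 0.35 = 0.00189
  coolant degradation: 0.39 × 0.10 × 0.74 × 0.48 = 0.013853
Odds(mold flash : coolant degradation) = 0.00189 / 0.013853 ≈ 0.136.

0.136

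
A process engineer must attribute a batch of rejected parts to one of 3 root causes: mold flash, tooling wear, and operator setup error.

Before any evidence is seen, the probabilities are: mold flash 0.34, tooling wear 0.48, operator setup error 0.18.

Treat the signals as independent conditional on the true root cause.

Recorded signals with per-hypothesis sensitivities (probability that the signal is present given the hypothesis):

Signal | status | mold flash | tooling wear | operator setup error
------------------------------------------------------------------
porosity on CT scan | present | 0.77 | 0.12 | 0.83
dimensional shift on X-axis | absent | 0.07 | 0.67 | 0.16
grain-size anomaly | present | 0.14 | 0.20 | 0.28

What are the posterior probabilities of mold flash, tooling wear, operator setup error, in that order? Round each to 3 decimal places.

For each hypothesis, the unnormalized posterior weight is prior × product of the signal likelihoods (using 1 − P(present | H) for each absent signal):
  mold flash: 0.34 × 0.77 × (1 − 0.07) × 0.14 = 0.034086
  tooling wear: 0.48 × 0.12 × (1 − 0.67) × 0.20 = 0.0038016
  operator setup error: 0.18 × 0.83 × (1 − 0.16) × 0.28 = 0.035139
Marginal likelihood of the evidence = 0.073027.
P(mold flash | evidence) = 0.034086 / 0.073027 ≈ 0.467
P(tooling wear | evidence) = 0.0038016 / 0.073027 ≈ 0.052
P(operator setup error | evidence) = 0.035139 / 0.073027 ≈ 0.481

0.467, 0.052, 0.481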